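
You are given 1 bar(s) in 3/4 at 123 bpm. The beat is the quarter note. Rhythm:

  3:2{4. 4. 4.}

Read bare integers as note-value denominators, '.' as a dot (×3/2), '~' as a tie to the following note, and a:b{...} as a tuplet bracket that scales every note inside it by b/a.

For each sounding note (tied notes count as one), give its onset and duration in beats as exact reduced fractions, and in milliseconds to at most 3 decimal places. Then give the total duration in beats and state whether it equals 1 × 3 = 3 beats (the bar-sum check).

1) 0.0ms=0b +487.805ms=1b
2) 487.805ms=1b +487.805ms=1b
3) 975.61ms=2b +487.805ms=1b
Σ=3b of 3 (123bpm 3/4) — PASS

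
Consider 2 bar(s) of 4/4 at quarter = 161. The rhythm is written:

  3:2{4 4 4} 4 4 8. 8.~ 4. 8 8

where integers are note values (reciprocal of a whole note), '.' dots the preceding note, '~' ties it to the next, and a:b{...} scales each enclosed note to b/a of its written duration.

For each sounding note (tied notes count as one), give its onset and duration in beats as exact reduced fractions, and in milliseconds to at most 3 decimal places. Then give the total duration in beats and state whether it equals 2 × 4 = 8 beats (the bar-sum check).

1) 0.0ms=0b +248.447ms=2/3b
2) 248.447ms=2/3b +248.447ms=2/3b
3) 496.894ms=4/3b +248.447ms=2/3b
4) 745.342ms=2b +372.671ms=1b
5) 1118.012ms=3b +372.671ms=1b
6) 1490.683ms=4b +279.503ms=3/4b
7) 1770.186ms=19/4b +838.509ms=9/4b
8) 2608.696ms=7b +186.335ms=1/2b
9) 2795.031ms=15/2b +186.335ms=1/2b
Σ=8b of 8 (161bpm 4/4) — PASS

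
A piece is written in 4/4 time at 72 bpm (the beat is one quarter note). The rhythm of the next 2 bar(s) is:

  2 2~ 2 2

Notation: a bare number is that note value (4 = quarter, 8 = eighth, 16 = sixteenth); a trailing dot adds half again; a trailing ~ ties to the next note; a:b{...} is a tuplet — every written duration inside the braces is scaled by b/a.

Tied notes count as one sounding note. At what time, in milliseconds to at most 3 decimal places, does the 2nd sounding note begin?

1. 0.0ms @ 0 + 1666.667ms (2)
2. 1666.667ms @ 2 + 3333.333ms (4)
3. 5000.0ms @ 6 + 1666.667ms (2)

note 2 onset = 2b = 1666.667ms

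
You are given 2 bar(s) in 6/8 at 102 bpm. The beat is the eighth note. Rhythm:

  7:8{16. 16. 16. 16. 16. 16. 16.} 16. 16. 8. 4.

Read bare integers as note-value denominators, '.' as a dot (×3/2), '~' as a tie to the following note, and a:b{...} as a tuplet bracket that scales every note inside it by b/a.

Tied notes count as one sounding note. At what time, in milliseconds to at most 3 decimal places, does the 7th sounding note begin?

note 7 onset = 36/7b = 3025.21ms

1. 0.0ms @ 0 + 504.202ms (6/7)
2. 504.202ms @ 6/7 + 504.202ms (6/7)
3. 1008.403ms @ 12/7 + 504.202ms (6/7)
4. 1512.605ms @ 18/7 + 504.202ms (6/7)
5. 2016.807ms @ 24/7 + 504.202ms (6/7)
6. 2521.008ms @ 30/7 + 504.202ms (6/7)
7. 3025.21ms @ 36/7 + 504.202ms (6/7)
8. 3529.412ms @ 6 + 441.176ms (3/4)
9. 3970.588ms @ 27/4 + 441.176ms (3/4)
10. 4411.765ms @ 15/2 + 882.353ms (3/2)
11. 5294.118ms @ 9 + 1764.706ms (3)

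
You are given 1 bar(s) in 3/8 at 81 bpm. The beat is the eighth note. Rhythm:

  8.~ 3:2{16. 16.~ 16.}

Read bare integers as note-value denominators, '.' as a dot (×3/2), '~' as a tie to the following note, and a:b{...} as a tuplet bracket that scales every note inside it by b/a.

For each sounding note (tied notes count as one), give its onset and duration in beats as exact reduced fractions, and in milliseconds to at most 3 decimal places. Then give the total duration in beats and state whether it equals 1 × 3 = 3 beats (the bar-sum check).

1) 0.0ms=0b +1481.481ms=2b
2) 1481.481ms=2b +740.741ms=1b
Σ=3b of 3 (81bpm 3/8) — PASS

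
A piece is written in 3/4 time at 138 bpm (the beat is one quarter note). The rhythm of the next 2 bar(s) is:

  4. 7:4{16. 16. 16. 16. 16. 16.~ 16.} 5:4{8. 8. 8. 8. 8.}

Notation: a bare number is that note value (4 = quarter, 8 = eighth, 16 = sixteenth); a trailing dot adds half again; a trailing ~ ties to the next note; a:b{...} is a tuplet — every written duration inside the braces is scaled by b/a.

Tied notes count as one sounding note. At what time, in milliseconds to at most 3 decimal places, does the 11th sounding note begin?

1. 0.0ms @ 0 + 652.174ms (3/2)
2. 652.174ms @ 3/2 + 93.168ms (3/14)
3. 745.342ms @ 12/7 + 93.168ms (3/14)
4. 838.509ms @ 27/14 + 93.168ms (3/14)
5. 931.677ms @ 15/7 + 93.168ms (3/14)
6. 1024.845ms @ 33/14 + 93.168ms (3/14)
7. 1118.012ms @ 18/7 + 186.335ms (3/7)
8. 1304.348ms @ 3 + 260.87ms (3/5)
9. 1565.217ms @ 18/5 + 260.87ms (3/5)
10. 1826.087ms @ 21/5 + 260.87ms (3/5)
11. 2086.957ms @ 24/5 + 260.87ms (3/5)
12. 2347.826ms @ 27/5 + 260.87ms (3/5)

note 11 onset = 24/5b = 2086.957ms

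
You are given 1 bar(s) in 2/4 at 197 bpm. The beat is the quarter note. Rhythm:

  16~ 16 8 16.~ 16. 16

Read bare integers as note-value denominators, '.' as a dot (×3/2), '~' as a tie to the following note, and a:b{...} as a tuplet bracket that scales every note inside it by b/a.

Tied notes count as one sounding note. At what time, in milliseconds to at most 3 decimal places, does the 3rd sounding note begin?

note 3 onset = 1b = 304.569ms

1. 0.0ms @ 0 + 152.284ms (1/2)
2. 152.284ms @ 1/2 + 152.284ms (1/2)
3. 304.569ms @ 1 + 228.426ms (3/4)
4. 532.995ms @ 7/4 + 76.142ms (1/4)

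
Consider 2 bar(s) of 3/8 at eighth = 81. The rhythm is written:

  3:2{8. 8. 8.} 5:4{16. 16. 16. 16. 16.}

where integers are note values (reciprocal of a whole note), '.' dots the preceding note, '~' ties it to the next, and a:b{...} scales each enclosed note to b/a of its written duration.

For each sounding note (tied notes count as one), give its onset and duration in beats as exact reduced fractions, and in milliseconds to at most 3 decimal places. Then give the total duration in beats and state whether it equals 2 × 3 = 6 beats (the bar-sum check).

1) 0.0ms=0b +740.741ms=1b
2) 740.741ms=1b +740.741ms=1b
3) 1481.481ms=2b +740.741ms=1b
4) 2222.222ms=3b +444.444ms=3/5b
5) 2666.667ms=18/5b +444.444ms=3/5b
6) 3111.111ms=21/5b +444.444ms=3/5b
7) 3555.556ms=24/5b +444.444ms=3/5b
8) 4000.0ms=27/5b +444.444ms=3/5b
Σ=6b of 6 (81bpm 3/8) — PASS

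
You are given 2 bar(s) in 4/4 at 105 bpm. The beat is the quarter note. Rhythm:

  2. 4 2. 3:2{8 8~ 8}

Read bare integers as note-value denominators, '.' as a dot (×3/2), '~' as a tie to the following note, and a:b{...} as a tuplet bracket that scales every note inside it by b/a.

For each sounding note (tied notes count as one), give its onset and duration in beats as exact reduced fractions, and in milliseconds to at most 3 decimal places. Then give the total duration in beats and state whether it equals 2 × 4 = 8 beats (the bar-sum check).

1) 0.0ms=0b +1714.286ms=3b
2) 1714.286ms=3b +571.429ms=1b
3) 2285.714ms=4b +1714.286ms=3b
4) 4000.0ms=7b +190.476ms=1/3b
5) 4190.476ms=22/3b +380.952ms=2/3b
Σ=8b of 8 (105bpm 4/4) — PASS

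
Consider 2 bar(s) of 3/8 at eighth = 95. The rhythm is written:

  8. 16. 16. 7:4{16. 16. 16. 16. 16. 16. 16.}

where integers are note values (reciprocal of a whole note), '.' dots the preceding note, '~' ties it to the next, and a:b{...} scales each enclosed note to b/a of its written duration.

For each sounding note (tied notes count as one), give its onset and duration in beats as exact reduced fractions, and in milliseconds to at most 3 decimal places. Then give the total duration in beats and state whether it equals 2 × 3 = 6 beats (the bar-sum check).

1) 0.0ms=0b +947.368ms=3/2b
2) 947.368ms=3/2b +473.684ms=3/4b
3) 1421.053ms=9/4b +473.684ms=3/4b
4) 1894.737ms=3b +270.677ms=3/7b
5) 2165.414ms=24/7b +270.677ms=3/7b
6) 2436.09ms=27/7b +270.677ms=3/7b
7) 2706.767ms=30/7b +270.677ms=3/7b
8) 2977.444ms=33/7b +270.677ms=3/7b
9) 3248.12ms=36/7b +270.677ms=3/7b
10) 3518.797ms=39/7b +270.677ms=3/7b
Σ=6b of 6 (95bpm 3/8) — PASS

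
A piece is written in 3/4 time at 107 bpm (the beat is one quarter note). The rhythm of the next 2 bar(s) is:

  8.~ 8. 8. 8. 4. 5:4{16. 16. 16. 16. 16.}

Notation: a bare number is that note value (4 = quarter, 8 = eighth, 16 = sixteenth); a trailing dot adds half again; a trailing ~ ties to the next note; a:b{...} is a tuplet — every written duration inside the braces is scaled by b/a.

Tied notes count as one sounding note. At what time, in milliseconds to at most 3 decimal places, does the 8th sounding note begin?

1. 0.0ms @ 0 + 841.121ms (3/2)
2. 841.121ms @ 3/2 + 420.561ms (3/4)
3. 1261.682ms @ 9/4 + 420.561ms (3/4)
4. 1682.243ms @ 3 + 841.121ms (3/2)
5. 2523.364ms @ 9/2 + 168.224ms (3/10)
6. 2691.589ms @ 24/5 + 168.224ms (3/10)
7. 2859.813ms @ 51/10 + 168.224ms (3/10)
8. 3028.037ms @ 27/5 + 168.224ms (3/10)
9. 3196.262ms @ 57/10 + 168.224ms (3/10)

note 8 onset = 27/5b = 3028.037ms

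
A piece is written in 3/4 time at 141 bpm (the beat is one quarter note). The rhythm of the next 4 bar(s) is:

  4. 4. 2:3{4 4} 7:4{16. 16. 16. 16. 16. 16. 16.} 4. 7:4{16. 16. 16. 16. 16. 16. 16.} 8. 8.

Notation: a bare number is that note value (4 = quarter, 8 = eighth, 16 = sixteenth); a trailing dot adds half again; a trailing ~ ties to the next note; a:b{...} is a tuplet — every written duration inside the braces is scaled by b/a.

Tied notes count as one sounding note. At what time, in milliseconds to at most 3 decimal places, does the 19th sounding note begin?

1. 0.0ms @ 0 + 638.298ms (3/2)
2. 638.298ms @ 3/2 + 638.298ms (3/2)
3. 1276.596ms @ 3 + 638.298ms (3/2)
4. 1914.894ms @ 9/2 + 638.298ms (3/2)
5. 2553.191ms @ 6 + 91.185ms (3/14)
6. 2644.377ms @ 87/14 + 91.185ms (3/14)
7. 2735.562ms @ 45/7 + 91.185ms (3/14)
8. 2826.748ms @ 93/14 + 91.185ms (3/14)
9. 2917.933ms @ 48/7 + 91.185ms (3/14)
10. 3009.119ms @ 99/14 + 91.185ms (3/14)
11. 3100.304ms @ 51/7 + 91.185ms (3/14)
12. 3191.489ms @ 15/2 + 638.298ms (3/2)
13. 3829.787ms @ 9 + 91.185ms (3/14)
14. 3920.973ms @ 129/14 + 91.185ms (3/14)
15. 4012.158ms @ 66/7 + 91.185ms (3/14)
16. 4103.343ms @ 135/14 + 91.185ms (3/14)
17. 4194.529ms @ 69/7 + 91.185ms (3/14)
18. 4285.714ms @ 141/14 + 91.185ms (3/14)
19. 4376.9ms @ 72/7 + 91.185ms (3/14)
20. 4468.085ms @ 21/2 + 319.149ms (3/4)
21. 4787.234ms @ 45/4 + 319.149ms (3/4)

note 19 onset = 72/7b = 4376.9ms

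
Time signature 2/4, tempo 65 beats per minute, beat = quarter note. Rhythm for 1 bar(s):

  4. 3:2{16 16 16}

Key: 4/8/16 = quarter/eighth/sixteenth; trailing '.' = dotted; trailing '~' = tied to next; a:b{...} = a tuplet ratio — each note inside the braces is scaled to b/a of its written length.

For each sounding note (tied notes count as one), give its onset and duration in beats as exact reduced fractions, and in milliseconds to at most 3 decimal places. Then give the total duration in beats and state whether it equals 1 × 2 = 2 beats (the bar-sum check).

1) 0.0ms=0b +1384.615ms=3/2b
2) 1384.615ms=3/2b +153.846ms=1/6b
3) 1538.462ms=5/3b +153.846ms=1/6b
4) 1692.308ms=11/6b +153.846ms=1/6b
Σ=2b of 2 (65bpm 2/4) — PASS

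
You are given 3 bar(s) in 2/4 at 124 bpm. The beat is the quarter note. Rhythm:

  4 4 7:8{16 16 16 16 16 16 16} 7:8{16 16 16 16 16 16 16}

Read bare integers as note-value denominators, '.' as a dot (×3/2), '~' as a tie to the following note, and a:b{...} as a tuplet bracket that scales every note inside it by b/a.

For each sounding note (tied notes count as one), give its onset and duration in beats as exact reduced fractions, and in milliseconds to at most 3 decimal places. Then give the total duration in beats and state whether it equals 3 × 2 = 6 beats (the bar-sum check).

1) 0.0ms=0b +483.871ms=1b
2) 483.871ms=1b +483.871ms=1b
3) 967.742ms=2b +138.249ms=2/7b
4) 1105.991ms=16/7b +138.249ms=2/7b
5) 1244.24ms=18/7b +138.249ms=2/7b
6) 1382.488ms=20/7b +138.249ms=2/7b
7) 1520.737ms=22/7b +138.249ms=2/7b
8) 1658.986ms=24/7b +138.249ms=2/7b
9) 1797.235ms=26/7b +138.249ms=2/7b
10) 1935.484ms=4b +138.249ms=2/7b
11) 2073.733ms=30/7b +138.249ms=2/7b
12) 2211.982ms=32/7b +138.249ms=2/7b
13) 2350.23ms=34/7b +138.249ms=2/7b
14) 2488.479ms=36/7b +138.249ms=2/7b
15) 2626.728ms=38/7b +138.249ms=2/7b
16) 2764.977ms=40/7b +138.249ms=2/7b
Σ=6b of 6 (124bpm 2/4) — PASS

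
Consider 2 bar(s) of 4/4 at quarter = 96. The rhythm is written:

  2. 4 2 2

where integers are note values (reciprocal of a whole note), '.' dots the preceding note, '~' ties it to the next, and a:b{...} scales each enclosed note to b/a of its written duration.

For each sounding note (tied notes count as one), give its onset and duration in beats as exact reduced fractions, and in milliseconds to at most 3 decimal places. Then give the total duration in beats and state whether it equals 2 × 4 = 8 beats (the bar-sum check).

1) 0.0ms=0b +1875.0ms=3b
2) 1875.0ms=3b +625.0ms=1b
3) 2500.0ms=4b +1250.0ms=2b
4) 3750.0ms=6b +1250.0ms=2b
Σ=8b of 8 (96bpm 4/4) — PASS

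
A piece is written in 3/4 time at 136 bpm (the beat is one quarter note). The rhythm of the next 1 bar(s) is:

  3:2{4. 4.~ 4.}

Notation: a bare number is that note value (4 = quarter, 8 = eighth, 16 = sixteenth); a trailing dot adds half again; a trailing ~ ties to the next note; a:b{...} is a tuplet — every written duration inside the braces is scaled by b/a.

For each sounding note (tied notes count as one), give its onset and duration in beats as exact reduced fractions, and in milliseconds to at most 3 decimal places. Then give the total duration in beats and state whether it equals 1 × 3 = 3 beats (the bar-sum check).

1) 0.0ms=0b +441.176ms=1b
2) 441.176ms=1b +882.353ms=2b
Σ=3b of 3 (136bpm 3/4) — PASS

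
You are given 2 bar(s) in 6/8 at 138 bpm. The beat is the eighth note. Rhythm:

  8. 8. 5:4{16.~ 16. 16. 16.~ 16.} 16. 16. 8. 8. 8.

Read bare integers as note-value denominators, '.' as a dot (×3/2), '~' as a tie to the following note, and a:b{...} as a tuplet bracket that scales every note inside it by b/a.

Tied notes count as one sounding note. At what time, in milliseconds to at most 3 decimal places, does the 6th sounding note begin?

note 6 onset = 6b = 2608.696ms

1. 0.0ms @ 0 + 652.174ms (3/2)
2. 652.174ms @ 3/2 + 652.174ms (3/2)
3. 1304.348ms @ 3 + 521.739ms (6/5)
4. 1826.087ms @ 21/5 + 260.87ms (3/5)
5. 2086.957ms @ 24/5 + 521.739ms (6/5)
6. 2608.696ms @ 6 + 326.087ms (3/4)
7. 2934.783ms @ 27/4 + 326.087ms (3/4)
8. 3260.87ms @ 15/2 + 652.174ms (3/2)
9. 3913.043ms @ 9 + 652.174ms (3/2)
10. 4565.217ms @ 21/2 + 652.174ms (3/2)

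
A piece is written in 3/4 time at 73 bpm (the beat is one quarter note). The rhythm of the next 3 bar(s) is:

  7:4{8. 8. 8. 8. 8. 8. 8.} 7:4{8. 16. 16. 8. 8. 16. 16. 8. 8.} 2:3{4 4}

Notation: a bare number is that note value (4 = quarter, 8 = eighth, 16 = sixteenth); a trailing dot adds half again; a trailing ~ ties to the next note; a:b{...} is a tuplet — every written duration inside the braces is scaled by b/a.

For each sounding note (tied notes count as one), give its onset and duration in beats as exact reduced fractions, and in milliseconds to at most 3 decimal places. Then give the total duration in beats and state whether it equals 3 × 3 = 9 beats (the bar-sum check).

1) 0.0ms=0b +352.25ms=3/7b
2) 352.25ms=3/7b +352.25ms=3/7b
3) 704.501ms=6/7b +352.25ms=3/7b
4) 1056.751ms=9/7b +352.25ms=3/7b
5) 1409.002ms=12/7b +352.25ms=3/7b
6) 1761.252ms=15/7b +352.25ms=3/7b
7) 2113.503ms=18/7b +352.25ms=3/7b
8) 2465.753ms=3b +352.25ms=3/7b
9) 2818.004ms=24/7b +176.125ms=3/14b
10) 2994.129ms=51/14b +176.125ms=3/14b
11) 3170.254ms=27/7b +352.25ms=3/7b
12) 3522.505ms=30/7b +352.25ms=3/7b
13) 3874.755ms=33/7b +176.125ms=3/14b
14) 4050.881ms=69/14b +176.125ms=3/14b
15) 4227.006ms=36/7b +352.25ms=3/7b
16) 4579.256ms=39/7b +352.25ms=3/7b
17) 4931.507ms=6b +1232.877ms=3/2b
18) 6164.384ms=15/2b +1232.877ms=3/2b
Σ=9b of 9 (73bpm 3/4) — PASS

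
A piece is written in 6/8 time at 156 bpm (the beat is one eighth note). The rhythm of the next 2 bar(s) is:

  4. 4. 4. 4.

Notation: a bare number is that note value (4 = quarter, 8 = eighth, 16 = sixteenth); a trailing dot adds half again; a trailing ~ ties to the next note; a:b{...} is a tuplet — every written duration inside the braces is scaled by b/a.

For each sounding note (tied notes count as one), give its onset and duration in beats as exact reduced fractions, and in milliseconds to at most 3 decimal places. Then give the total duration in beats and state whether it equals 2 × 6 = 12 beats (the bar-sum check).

1) 0.0ms=0b +1153.846ms=3b
2) 1153.846ms=3b +1153.846ms=3b
3) 2307.692ms=6b +1153.846ms=3b
4) 3461.538ms=9b +1153.846ms=3b
Σ=12b of 12 (156bpm 6/8) — PASS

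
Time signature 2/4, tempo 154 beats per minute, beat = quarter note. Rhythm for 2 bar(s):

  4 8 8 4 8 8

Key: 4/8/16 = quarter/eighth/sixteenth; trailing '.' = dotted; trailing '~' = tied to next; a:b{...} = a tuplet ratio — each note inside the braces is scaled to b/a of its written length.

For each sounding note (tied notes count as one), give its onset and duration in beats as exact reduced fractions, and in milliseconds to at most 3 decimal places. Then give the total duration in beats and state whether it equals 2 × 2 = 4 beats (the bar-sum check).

1) 0.0ms=0b +389.61ms=1b
2) 389.61ms=1b +194.805ms=1/2b
3) 584.416ms=3/2b +194.805ms=1/2b
4) 779.221ms=2b +389.61ms=1b
5) 1168.831ms=3b +194.805ms=1/2b
6) 1363.636ms=7/2b +194.805ms=1/2b
Σ=4b of 4 (154bpm 2/4) — PASS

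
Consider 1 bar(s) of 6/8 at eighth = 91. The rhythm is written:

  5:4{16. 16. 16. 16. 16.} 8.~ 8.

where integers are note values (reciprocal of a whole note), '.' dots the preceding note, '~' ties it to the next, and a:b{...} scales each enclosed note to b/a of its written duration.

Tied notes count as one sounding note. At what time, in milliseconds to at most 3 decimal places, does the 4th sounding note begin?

note 4 onset = 9/5b = 1186.813ms

1. 0.0ms @ 0 + 395.604ms (3/5)
2. 395.604ms @ 3/5 + 395.604ms (3/5)
3. 791.209ms @ 6/5 + 395.604ms (3/5)
4. 1186.813ms @ 9/5 + 395.604ms (3/5)
5. 1582.418ms @ 12/5 + 395.604ms (3/5)
6. 1978.022ms @ 3 + 1978.022ms (3)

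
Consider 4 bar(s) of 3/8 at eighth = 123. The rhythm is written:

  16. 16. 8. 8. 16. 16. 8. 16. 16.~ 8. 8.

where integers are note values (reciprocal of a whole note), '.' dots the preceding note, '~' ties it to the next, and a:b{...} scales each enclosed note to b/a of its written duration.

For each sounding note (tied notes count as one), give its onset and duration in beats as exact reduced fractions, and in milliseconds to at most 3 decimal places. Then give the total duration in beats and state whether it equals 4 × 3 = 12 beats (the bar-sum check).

1) 0.0ms=0b +365.854ms=3/4b
2) 365.854ms=3/4b +365.854ms=3/4b
3) 731.707ms=3/2b +731.707ms=3/2b
4) 1463.415ms=3b +731.707ms=3/2b
5) 2195.122ms=9/2b +365.854ms=3/4b
6) 2560.976ms=21/4b +365.854ms=3/4b
7) 2926.829ms=6b +731.707ms=3/2b
8) 3658.537ms=15/2b +365.854ms=3/4b
9) 4024.39ms=33/4b +1097.561ms=9/4b
10) 5121.951ms=21/2b +731.707ms=3/2b
Σ=12b of 12 (123bpm 3/8) — PASS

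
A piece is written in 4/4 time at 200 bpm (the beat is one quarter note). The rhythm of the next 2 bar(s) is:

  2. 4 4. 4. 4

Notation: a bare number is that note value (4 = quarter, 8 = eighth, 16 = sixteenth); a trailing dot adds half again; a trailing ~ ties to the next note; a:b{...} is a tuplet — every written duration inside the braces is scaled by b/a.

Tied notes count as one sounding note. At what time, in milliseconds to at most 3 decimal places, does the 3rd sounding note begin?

note 3 onset = 4b = 1200.0ms

1. 0.0ms @ 0 + 900.0ms (3)
2. 900.0ms @ 3 + 300.0ms (1)
3. 1200.0ms @ 4 + 450.0ms (3/2)
4. 1650.0ms @ 11/2 + 450.0ms (3/2)
5. 2100.0ms @ 7 + 300.0ms (1)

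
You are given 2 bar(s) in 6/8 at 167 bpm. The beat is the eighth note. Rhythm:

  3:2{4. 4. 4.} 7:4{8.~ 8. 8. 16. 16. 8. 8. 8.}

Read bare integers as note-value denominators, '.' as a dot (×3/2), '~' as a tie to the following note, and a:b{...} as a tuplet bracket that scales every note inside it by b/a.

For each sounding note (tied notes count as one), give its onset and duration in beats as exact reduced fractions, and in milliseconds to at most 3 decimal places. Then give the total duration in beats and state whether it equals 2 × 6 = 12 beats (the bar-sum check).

1) 0.0ms=0b +718.563ms=2b
2) 718.563ms=2b +718.563ms=2b
3) 1437.126ms=4b +718.563ms=2b
4) 2155.689ms=6b +615.911ms=12/7b
5) 2771.6ms=54/7b +307.956ms=6/7b
6) 3079.555ms=60/7b +153.978ms=3/7b
7) 3233.533ms=9b +153.978ms=3/7b
8) 3387.511ms=66/7b +307.956ms=6/7b
9) 3695.466ms=72/7b +307.956ms=6/7b
10) 4003.422ms=78/7b +307.956ms=6/7b
Σ=12b of 12 (167bpm 6/8) — PASS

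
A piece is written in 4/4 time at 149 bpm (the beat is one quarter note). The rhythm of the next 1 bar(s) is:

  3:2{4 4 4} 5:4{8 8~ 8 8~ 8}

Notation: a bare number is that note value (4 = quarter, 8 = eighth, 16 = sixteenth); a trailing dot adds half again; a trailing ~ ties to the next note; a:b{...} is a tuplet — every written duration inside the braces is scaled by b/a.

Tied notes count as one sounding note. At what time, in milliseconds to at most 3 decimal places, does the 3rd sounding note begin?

note 3 onset = 4/3b = 536.913ms

1. 0.0ms @ 0 + 268.456ms (2/3)
2. 268.456ms @ 2/3 + 268.456ms (2/3)
3. 536.913ms @ 4/3 + 268.456ms (2/3)
4. 805.369ms @ 2 + 161.074ms (2/5)
5. 966.443ms @ 12/5 + 322.148ms (4/5)
6. 1288.591ms @ 16/5 + 322.148ms (4/5)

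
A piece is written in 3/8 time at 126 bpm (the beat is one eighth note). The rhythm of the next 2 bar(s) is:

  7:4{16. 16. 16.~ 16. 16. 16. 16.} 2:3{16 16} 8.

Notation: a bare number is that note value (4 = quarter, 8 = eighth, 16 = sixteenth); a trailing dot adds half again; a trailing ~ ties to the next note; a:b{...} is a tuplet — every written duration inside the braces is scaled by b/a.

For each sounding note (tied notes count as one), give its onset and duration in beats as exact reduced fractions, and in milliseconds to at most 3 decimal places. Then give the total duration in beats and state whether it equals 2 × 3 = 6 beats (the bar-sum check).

1) 0.0ms=0b +204.082ms=3/7b
2) 204.082ms=3/7b +204.082ms=3/7b
3) 408.163ms=6/7b +408.163ms=6/7b
4) 816.327ms=12/7b +204.082ms=3/7b
5) 1020.408ms=15/7b +204.082ms=3/7b
6) 1224.49ms=18/7b +204.082ms=3/7b
7) 1428.571ms=3b +357.143ms=3/4b
8) 1785.714ms=15/4b +357.143ms=3/4b
9) 2142.857ms=9/2b +714.286ms=3/2b
Σ=6b of 6 (126bpm 3/8) — PASS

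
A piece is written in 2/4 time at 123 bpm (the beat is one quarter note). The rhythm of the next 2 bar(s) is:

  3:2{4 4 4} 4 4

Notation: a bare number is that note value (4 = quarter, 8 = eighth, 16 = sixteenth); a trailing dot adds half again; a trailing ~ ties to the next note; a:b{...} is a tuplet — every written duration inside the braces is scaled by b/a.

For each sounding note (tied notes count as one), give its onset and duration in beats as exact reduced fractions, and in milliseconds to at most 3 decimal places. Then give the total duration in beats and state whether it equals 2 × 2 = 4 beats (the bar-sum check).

1) 0.0ms=0b +325.203ms=2/3b
2) 325.203ms=2/3b +325.203ms=2/3b
3) 650.407ms=4/3b +325.203ms=2/3b
4) 975.61ms=2b +487.805ms=1b
5) 1463.415ms=3b +487.805ms=1b
Σ=4b of 4 (123bpm 2/4) — PASS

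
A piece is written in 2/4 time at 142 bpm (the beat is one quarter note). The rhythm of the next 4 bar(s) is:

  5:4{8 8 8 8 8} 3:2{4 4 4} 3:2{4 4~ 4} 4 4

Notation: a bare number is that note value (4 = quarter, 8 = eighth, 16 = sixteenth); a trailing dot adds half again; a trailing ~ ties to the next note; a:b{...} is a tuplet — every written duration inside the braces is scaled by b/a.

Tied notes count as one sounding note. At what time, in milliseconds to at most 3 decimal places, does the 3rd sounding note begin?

note 3 onset = 4/5b = 338.028ms

1. 0.0ms @ 0 + 169.014ms (2/5)
2. 169.014ms @ 2/5 + 169.014ms (2/5)
3. 338.028ms @ 4/5 + 169.014ms (2/5)
4. 507.042ms @ 6/5 + 169.014ms (2/5)
5. 676.056ms @ 8/5 + 169.014ms (2/5)
6. 845.07ms @ 2 + 281.69ms (2/3)
7. 1126.761ms @ 8/3 + 281.69ms (2/3)
8. 1408.451ms @ 10/3 + 281.69ms (2/3)
9. 1690.141ms @ 4 + 281.69ms (2/3)
10. 1971.831ms @ 14/3 + 563.38ms (4/3)
11. 2535.211ms @ 6 + 422.535ms (1)
12. 2957.746ms @ 7 + 422.535ms (1)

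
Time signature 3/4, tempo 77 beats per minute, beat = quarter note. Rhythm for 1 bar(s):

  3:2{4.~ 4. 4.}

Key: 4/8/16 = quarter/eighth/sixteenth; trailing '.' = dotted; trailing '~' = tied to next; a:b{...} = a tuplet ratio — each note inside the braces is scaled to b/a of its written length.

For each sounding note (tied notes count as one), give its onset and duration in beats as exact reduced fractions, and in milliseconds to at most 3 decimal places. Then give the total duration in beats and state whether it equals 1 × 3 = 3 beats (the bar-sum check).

1) 0.0ms=0b +1558.442ms=2b
2) 1558.442ms=2b +779.221ms=1b
Σ=3b of 3 (77bpm 3/4) — PASS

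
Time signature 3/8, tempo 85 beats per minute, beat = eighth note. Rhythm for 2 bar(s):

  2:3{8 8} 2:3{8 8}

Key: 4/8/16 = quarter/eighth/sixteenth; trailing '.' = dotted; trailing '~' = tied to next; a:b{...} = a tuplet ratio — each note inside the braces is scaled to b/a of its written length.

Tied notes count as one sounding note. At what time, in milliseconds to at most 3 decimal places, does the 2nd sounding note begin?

1. 0.0ms @ 0 + 1058.824ms (3/2)
2. 1058.824ms @ 3/2 + 1058.824ms (3/2)
3. 2117.647ms @ 3 + 1058.824ms (3/2)
4. 3176.471ms @ 9/2 + 1058.824ms (3/2)

note 2 onset = 3/2b = 1058.824ms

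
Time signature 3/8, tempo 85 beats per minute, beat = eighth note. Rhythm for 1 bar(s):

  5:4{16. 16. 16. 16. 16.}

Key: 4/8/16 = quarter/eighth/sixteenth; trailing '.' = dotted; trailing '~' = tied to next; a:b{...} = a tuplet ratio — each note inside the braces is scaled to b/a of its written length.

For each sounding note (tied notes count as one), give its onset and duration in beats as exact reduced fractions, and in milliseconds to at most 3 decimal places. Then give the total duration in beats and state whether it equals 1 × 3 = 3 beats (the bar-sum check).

1) 0.0ms=0b +423.529ms=3/5b
2) 423.529ms=3/5b +423.529ms=3/5b
3) 847.059ms=6/5b +423.529ms=3/5b
4) 1270.588ms=9/5b +423.529ms=3/5b
5) 1694.118ms=12/5b +423.529ms=3/5b
Σ=3b of 3 (85bpm 3/8) — PASS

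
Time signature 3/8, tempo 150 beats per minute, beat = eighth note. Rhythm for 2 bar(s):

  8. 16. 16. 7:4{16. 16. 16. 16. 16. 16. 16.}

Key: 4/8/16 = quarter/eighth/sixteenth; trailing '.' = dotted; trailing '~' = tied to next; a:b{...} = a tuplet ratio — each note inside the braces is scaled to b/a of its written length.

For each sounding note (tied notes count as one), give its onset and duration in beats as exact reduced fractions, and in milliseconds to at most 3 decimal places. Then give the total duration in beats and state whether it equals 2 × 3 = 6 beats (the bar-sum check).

1) 0.0ms=0b +600.0ms=3/2b
2) 600.0ms=3/2b +300.0ms=3/4b
3) 900.0ms=9/4b +300.0ms=3/4b
4) 1200.0ms=3b +171.429ms=3/7b
5) 1371.429ms=24/7b +171.429ms=3/7b
6) 1542.857ms=27/7b +171.429ms=3/7b
7) 1714.286ms=30/7b +171.429ms=3/7b
8) 1885.714ms=33/7b +171.429ms=3/7b
9) 2057.143ms=36/7b +171.429ms=3/7b
10) 2228.571ms=39/7b +171.429ms=3/7b
Σ=6b of 6 (150bpm 3/8) — PASS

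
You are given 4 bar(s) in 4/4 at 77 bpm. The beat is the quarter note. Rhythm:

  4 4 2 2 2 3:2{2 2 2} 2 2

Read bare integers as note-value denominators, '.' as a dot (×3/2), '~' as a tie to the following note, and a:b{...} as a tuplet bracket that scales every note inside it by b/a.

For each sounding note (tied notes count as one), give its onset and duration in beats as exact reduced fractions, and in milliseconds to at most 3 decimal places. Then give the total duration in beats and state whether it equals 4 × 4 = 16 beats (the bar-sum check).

1) 0.0ms=0b +779.221ms=1b
2) 779.221ms=1b +779.221ms=1b
3) 1558.442ms=2b +1558.442ms=2b
4) 3116.883ms=4b +1558.442ms=2b
5) 4675.325ms=6b +1558.442ms=2b
6) 6233.766ms=8b +1038.961ms=4/3b
7) 7272.727ms=28/3b +1038.961ms=4/3b
8) 8311.688ms=32/3b +1038.961ms=4/3b
9) 9350.649ms=12b +1558.442ms=2b
10) 10909.091ms=14b +1558.442ms=2b
Σ=16b of 16 (77bpm 4/4) — PASS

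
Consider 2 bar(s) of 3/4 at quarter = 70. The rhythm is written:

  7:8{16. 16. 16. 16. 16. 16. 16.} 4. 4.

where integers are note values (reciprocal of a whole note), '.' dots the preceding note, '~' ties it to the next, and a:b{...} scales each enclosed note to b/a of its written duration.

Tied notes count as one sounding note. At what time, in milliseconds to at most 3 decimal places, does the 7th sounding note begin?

1. 0.0ms @ 0 + 367.347ms (3/7)
2. 367.347ms @ 3/7 + 367.347ms (3/7)
3. 734.694ms @ 6/7 + 367.347ms (3/7)
4. 1102.041ms @ 9/7 + 367.347ms (3/7)
5. 1469.388ms @ 12/7 + 367.347ms (3/7)
6. 1836.735ms @ 15/7 + 367.347ms (3/7)
7. 2204.082ms @ 18/7 + 367.347ms (3/7)
8. 2571.429ms @ 3 + 1285.714ms (3/2)
9. 3857.143ms @ 9/2 + 1285.714ms (3/2)

note 7 onset = 18/7b = 2204.082ms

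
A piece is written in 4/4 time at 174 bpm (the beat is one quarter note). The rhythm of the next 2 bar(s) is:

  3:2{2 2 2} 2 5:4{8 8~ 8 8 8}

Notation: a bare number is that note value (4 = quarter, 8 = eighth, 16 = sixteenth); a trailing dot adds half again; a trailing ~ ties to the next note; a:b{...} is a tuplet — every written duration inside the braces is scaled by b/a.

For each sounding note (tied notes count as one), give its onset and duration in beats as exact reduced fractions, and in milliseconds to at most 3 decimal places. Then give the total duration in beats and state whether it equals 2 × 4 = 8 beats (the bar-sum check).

1) 0.0ms=0b +459.77ms=4/3b
2) 459.77ms=4/3b +459.77ms=4/3b
3) 919.54ms=8/3b +459.77ms=4/3b
4) 1379.31ms=4b +689.655ms=2b
5) 2068.966ms=6b +137.931ms=2/5b
6) 2206.897ms=32/5b +275.862ms=4/5b
7) 2482.759ms=36/5b +137.931ms=2/5b
8) 2620.69ms=38/5b +137.931ms=2/5b
Σ=8b of 8 (174bpm 4/4) — PASS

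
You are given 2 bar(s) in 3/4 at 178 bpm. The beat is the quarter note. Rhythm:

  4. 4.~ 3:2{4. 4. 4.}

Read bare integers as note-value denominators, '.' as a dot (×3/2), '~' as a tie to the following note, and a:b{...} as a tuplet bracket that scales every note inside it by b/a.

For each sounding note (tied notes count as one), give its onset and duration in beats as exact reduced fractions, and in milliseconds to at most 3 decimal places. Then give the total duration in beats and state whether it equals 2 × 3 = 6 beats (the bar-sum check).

1) 0.0ms=0b +505.618ms=3/2b
2) 505.618ms=3/2b +842.697ms=5/2b
3) 1348.315ms=4b +337.079ms=1b
4) 1685.393ms=5b +337.079ms=1b
Σ=6b of 6 (178bpm 3/4) — PASS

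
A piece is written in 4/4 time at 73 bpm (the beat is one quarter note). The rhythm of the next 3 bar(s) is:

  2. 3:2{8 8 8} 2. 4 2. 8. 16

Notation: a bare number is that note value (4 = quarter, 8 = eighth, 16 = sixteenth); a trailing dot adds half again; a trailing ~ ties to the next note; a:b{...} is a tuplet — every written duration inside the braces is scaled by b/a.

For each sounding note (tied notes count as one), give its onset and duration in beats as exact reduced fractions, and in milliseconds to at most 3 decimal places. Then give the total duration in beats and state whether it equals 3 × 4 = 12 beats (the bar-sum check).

1) 0.0ms=0b +2465.753ms=3b
2) 2465.753ms=3b +273.973ms=1/3b
3) 2739.726ms=10/3b +273.973ms=1/3b
4) 3013.699ms=11/3b +273.973ms=1/3b
5) 3287.671ms=4b +2465.753ms=3b
6) 5753.425ms=7b +821.918ms=1b
7) 6575.342ms=8b +2465.753ms=3b
8) 9041.096ms=11b +616.438ms=3/4b
9) 9657.534ms=47/4b +205.479ms=1/4b
Σ=12b of 12 (73bpm 4/4) — PASS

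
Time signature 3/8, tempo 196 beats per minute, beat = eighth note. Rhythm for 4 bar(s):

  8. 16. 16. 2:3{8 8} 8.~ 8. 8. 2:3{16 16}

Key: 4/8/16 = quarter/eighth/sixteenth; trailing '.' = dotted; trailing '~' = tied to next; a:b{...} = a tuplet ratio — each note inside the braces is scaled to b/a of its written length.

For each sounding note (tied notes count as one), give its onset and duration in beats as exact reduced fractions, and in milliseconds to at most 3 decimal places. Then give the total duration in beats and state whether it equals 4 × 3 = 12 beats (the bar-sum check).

1) 0.0ms=0b +459.184ms=3/2b
2) 459.184ms=3/2b +229.592ms=3/4b
3) 688.776ms=9/4b +229.592ms=3/4b
4) 918.367ms=3b +459.184ms=3/2b
5) 1377.551ms=9/2b +459.184ms=3/2b
6) 1836.735ms=6b +918.367ms=3b
7) 2755.102ms=9b +459.184ms=3/2b
8) 3214.286ms=21/2b +229.592ms=3/4b
9) 3443.878ms=45/4b +229.592ms=3/4b
Σ=12b of 12 (196bpm 3/8) — PASS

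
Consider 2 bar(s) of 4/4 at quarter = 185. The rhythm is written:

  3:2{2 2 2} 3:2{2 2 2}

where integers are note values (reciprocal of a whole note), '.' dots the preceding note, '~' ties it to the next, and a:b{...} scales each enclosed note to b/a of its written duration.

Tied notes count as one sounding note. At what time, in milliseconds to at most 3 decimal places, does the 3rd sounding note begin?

note 3 onset = 8/3b = 864.865ms

1. 0.0ms @ 0 + 432.432ms (4/3)
2. 432.432ms @ 4/3 + 432.432ms (4/3)
3. 864.865ms @ 8/3 + 432.432ms (4/3)
4. 1297.297ms @ 4 + 432.432ms (4/3)
5. 1729.73ms @ 16/3 + 432.432ms (4/3)
6. 2162.162ms @ 20/3 + 432.432ms (4/3)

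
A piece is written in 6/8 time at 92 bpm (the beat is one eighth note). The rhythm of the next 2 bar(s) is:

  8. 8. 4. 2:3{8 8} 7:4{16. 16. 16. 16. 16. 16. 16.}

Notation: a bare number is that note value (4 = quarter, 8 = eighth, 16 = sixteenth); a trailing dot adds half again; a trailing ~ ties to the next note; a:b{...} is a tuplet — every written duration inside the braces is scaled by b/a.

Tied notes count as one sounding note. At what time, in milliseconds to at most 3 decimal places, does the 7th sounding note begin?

1. 0.0ms @ 0 + 978.261ms (3/2)
2. 978.261ms @ 3/2 + 978.261ms (3/2)
3. 1956.522ms @ 3 + 1956.522ms (3)
4. 3913.043ms @ 6 + 978.261ms (3/2)
5. 4891.304ms @ 15/2 + 978.261ms (3/2)
6. 5869.565ms @ 9 + 279.503ms (3/7)
7. 6149.068ms @ 66/7 + 279.503ms (3/7)
8. 6428.571ms @ 69/7 + 279.503ms (3/7)
9. 6708.075ms @ 72/7 + 279.503ms (3/7)
10. 6987.578ms @ 75/7 + 279.503ms (3/7)
11. 7267.081ms @ 78/7 + 279.503ms (3/7)
12. 7546.584ms @ 81/7 + 279.503ms (3/7)

note 7 onset = 66/7b = 6149.068ms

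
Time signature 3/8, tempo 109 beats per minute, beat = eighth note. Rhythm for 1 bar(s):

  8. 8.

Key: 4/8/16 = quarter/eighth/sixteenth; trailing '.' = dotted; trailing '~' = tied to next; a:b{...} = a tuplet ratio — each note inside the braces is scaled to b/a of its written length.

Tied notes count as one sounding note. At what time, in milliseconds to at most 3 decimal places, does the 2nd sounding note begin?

note 2 onset = 3/2b = 825.688ms

1. 0.0ms @ 0 + 825.688ms (3/2)
2. 825.688ms @ 3/2 + 825.688ms (3/2)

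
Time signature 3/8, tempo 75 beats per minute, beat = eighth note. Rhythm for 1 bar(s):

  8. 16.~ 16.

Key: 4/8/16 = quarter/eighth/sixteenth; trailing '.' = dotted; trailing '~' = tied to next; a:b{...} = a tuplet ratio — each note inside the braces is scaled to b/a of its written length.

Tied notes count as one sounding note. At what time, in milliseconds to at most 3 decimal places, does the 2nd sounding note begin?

note 2 onset = 3/2b = 1200.0ms

1. 0.0ms @ 0 + 1200.0ms (3/2)
2. 1200.0ms @ 3/2 + 1200.0ms (3/2)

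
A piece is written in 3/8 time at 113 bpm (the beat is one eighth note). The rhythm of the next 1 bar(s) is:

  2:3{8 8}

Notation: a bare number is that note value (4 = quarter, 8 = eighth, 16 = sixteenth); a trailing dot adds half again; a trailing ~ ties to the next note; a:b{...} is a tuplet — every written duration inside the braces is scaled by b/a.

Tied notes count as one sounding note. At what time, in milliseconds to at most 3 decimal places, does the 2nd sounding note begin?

1. 0.0ms @ 0 + 796.46ms (3/2)
2. 796.46ms @ 3/2 + 796.46ms (3/2)

note 2 onset = 3/2b = 796.46ms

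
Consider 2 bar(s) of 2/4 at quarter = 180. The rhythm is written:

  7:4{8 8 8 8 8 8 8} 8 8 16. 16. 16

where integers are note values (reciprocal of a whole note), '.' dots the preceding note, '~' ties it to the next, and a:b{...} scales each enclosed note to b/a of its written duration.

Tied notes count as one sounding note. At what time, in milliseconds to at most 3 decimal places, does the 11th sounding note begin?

1. 0.0ms @ 0 + 95.238ms (2/7)
2. 95.238ms @ 2/7 + 95.238ms (2/7)
3. 190.476ms @ 4/7 + 95.238ms (2/7)
4. 285.714ms @ 6/7 + 95.238ms (2/7)
5. 380.952ms @ 8/7 + 95.238ms (2/7)
6. 476.19ms @ 10/7 + 95.238ms (2/7)
7. 571.429ms @ 12/7 + 95.238ms (2/7)
8. 666.667ms @ 2 + 166.667ms (1/2)
9. 833.333ms @ 5/2 + 166.667ms (1/2)
10. 1000.0ms @ 3 + 125.0ms (3/8)
11. 1125.0ms @ 27/8 + 125.0ms (3/8)
12. 1250.0ms @ 15/4 + 83.333ms (1/4)

note 11 onset = 27/8b = 1125.0ms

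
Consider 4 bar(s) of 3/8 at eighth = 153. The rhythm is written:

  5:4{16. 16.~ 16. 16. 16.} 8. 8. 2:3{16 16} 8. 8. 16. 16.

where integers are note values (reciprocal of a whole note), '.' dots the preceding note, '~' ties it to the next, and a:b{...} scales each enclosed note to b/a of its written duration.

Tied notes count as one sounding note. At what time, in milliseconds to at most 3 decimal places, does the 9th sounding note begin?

note 9 onset = 15/2b = 2941.176ms

1. 0.0ms @ 0 + 235.294ms (3/5)
2. 235.294ms @ 3/5 + 470.588ms (6/5)
3. 705.882ms @ 9/5 + 235.294ms (3/5)
4. 941.176ms @ 12/5 + 235.294ms (3/5)
5. 1176.471ms @ 3 + 588.235ms (3/2)
6. 1764.706ms @ 9/2 + 588.235ms (3/2)
7. 2352.941ms @ 6 + 294.118ms (3/4)
8. 2647.059ms @ 27/4 + 294.118ms (3/4)
9. 2941.176ms @ 15/2 + 588.235ms (3/2)
10. 3529.412ms @ 9 + 588.235ms (3/2)
11. 4117.647ms @ 21/2 + 294.118ms (3/4)
12. 4411.765ms @ 45/4 + 294.118ms (3/4)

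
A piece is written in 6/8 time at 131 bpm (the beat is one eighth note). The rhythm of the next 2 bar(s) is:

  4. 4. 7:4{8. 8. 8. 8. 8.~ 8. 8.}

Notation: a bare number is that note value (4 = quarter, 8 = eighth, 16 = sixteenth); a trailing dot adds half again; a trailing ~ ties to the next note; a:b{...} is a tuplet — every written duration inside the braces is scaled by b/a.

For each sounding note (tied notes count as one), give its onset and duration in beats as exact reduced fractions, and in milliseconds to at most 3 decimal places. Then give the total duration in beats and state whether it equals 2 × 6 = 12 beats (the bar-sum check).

1) 0.0ms=0b +1374.046ms=3b
2) 1374.046ms=3b +1374.046ms=3b
3) 2748.092ms=6b +392.585ms=6/7b
4) 3140.676ms=48/7b +392.585ms=6/7b
5) 3533.261ms=54/7b +392.585ms=6/7b
6) 3925.845ms=60/7b +392.585ms=6/7b
7) 4318.43ms=66/7b +785.169ms=12/7b
8) 5103.599ms=78/7b +392.585ms=6/7b
Σ=12b of 12 (131bpm 6/8) — PASS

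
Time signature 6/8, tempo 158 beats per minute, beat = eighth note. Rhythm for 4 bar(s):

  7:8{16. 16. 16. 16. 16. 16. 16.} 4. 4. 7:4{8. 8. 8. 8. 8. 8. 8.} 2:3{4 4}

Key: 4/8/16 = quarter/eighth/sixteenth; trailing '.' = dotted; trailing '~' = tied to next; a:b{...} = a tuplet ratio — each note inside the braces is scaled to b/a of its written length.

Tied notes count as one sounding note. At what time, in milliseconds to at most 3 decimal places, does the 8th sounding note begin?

note 8 onset = 6b = 2278.481ms

1. 0.0ms @ 0 + 325.497ms (6/7)
2. 325.497ms @ 6/7 + 325.497ms (6/7)
3. 650.995ms @ 12/7 + 325.497ms (6/7)
4. 976.492ms @ 18/7 + 325.497ms (6/7)
5. 1301.989ms @ 24/7 + 325.497ms (6/7)
6. 1627.486ms @ 30/7 + 325.497ms (6/7)
7. 1952.984ms @ 36/7 + 325.497ms (6/7)
8. 2278.481ms @ 6 + 1139.241ms (3)
9. 3417.722ms @ 9 + 1139.241ms (3)
10. 4556.962ms @ 12 + 325.497ms (6/7)
11. 4882.459ms @ 90/7 + 325.497ms (6/7)
12. 5207.957ms @ 96/7 + 325.497ms (6/7)
13. 5533.454ms @ 102/7 + 325.497ms (6/7)
14. 5858.951ms @ 108/7 + 325.497ms (6/7)
15. 6184.448ms @ 114/7 + 325.497ms (6/7)
16. 6509.946ms @ 120/7 + 325.497ms (6/7)
17. 6835.443ms @ 18 + 1139.241ms (3)
18. 7974.684ms @ 21 + 1139.241ms (3)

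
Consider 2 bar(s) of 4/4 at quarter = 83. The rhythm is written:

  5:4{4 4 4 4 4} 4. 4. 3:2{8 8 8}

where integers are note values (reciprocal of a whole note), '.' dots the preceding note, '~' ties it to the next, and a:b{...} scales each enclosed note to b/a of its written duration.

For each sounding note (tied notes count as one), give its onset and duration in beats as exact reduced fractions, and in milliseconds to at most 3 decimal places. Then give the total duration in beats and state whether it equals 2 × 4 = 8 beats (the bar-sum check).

1) 0.0ms=0b +578.313ms=4/5b
2) 578.313ms=4/5b +578.313ms=4/5b
3) 1156.627ms=8/5b +578.313ms=4/5b
4) 1734.94ms=12/5b +578.313ms=4/5b
5) 2313.253ms=16/5b +578.313ms=4/5b
6) 2891.566ms=4b +1084.337ms=3/2b
7) 3975.904ms=11/2b +1084.337ms=3/2b
8) 5060.241ms=7b +240.964ms=1/3b
9) 5301.205ms=22/3b +240.964ms=1/3b
10) 5542.169ms=23/3b +240.964ms=1/3b
Σ=8b of 8 (83bpm 4/4) — PASS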